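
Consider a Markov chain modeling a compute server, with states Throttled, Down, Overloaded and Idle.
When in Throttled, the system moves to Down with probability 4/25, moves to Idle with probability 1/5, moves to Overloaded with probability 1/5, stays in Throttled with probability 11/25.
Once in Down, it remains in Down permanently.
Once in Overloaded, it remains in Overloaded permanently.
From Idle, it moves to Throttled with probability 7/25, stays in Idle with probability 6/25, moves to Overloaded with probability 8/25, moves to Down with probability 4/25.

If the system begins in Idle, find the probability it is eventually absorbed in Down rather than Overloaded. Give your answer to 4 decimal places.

0.3636

Let h(s) be the probability of absorption at Down starting from transient state s. Then h(Down) = 1 and h(Overloaded) = 0. By first-step analysis:
h(Throttled) = 0.44·h(Throttled) + 0.16·1 + 0.2·0 + 0.2·h(Idle)
h(Idle) = 0.28·h(Throttled) + 0.16·1 + 0.32·0 + 0.24·h(Idle)
Solving: h(Throttled) = 0.4156, h(Idle) = 0.3636.
Starting from Idle, the probability is 0.3636.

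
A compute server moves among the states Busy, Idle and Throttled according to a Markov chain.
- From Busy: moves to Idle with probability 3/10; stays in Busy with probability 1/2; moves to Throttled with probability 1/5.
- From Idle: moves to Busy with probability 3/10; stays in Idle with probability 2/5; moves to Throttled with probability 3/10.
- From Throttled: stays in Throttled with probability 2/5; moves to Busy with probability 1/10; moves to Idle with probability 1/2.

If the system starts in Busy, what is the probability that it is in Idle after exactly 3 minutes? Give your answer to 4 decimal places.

Propagate the distribution vector 3 minutes from Busy.
After 0 minutes: (1.0000, 0.0000, 0.0000)
After 1 minute: (0.5000, 0.3000, 0.2000)
After 2 minutes: (0.3600, 0.3700, 0.2700)
After 3 minutes: (0.3180, 0.3910, 0.2910)
P(in Idle after 3 minutes) = 0.3910

0.3910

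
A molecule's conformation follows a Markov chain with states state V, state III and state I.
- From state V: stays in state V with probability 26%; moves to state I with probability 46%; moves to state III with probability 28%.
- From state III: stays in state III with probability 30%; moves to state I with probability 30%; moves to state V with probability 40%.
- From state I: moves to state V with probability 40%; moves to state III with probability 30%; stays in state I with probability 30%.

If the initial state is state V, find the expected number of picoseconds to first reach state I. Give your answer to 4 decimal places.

Let t(s) be the expected number of picoseconds to first reach state I from state s, with t(state I) = 0. Conditioning on the first picosecond:
t(state V) = 1 + 0.26·t(state V) + 0.28·t(state III)
t(state III) = 1 + 0.4·t(state V) + 0.3·t(state III)
Solving: t(state V) = 2.4138, t(state III) = 2.8079.
Expected picoseconds from state V to state I: 2.4138.

2.4138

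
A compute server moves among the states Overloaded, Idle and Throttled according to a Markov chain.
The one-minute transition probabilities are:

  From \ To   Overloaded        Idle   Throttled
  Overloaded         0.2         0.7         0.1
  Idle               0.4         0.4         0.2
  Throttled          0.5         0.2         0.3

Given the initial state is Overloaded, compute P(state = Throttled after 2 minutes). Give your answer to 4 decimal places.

0.1900

Sum over the intermediate state after 1 minute:
P = P(Overloaded→Overloaded)·P(Overloaded→Throttled) + P(Overloaded→Idle)·P(Idle→Throttled) + P(Overloaded→Throttled)·P(Throttled→Throttled)
  = 0.2×0.1 + 0.7×0.2 + 0.1×0.3
  = 0.0200 + 0.1400 + 0.0300 = 0.1900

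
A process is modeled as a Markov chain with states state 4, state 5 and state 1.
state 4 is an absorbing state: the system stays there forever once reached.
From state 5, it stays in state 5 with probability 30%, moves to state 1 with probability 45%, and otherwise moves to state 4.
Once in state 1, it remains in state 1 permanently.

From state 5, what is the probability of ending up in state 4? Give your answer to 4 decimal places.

0.3571

Let h(s) be the probability of absorption at state 4 starting from transient state s. Then h(state 4) = 1 and h(state 1) = 0. By first-step analysis:
h(state 5) = 0.25·1 + 0.3·h(state 5) + 0.45·0
Solving: h(state 5) = 0.3571.
Starting from state 5, the probability is 0.3571.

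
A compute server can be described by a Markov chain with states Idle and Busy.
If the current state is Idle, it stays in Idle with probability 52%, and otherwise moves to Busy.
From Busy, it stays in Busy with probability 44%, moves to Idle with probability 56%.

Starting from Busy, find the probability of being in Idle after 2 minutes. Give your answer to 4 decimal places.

0.5376

Sum over the intermediate state after 1 minute:
P = P(Busy→Idle)·P(Idle→Idle) + P(Busy→Busy)·P(Busy→Idle)
  = 0.56×0.52 + 0.44×0.56
  = 0.2912 + 0.2464 = 0.5376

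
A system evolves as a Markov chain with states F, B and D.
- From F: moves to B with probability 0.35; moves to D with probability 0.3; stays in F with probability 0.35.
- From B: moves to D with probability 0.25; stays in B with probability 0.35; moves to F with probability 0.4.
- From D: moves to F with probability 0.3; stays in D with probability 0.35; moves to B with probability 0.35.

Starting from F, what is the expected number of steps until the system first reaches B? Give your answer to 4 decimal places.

Let t(s) be the expected number of steps to first reach B from state s, with t(B) = 0. Conditioning on the first step:
t(F) = 1 + 0.35·t(F) + 0.3·t(D)
t(D) = 1 + 0.3·t(F) + 0.35·t(D)
Solving: t(F) = 2.8571, t(D) = 2.8571.
Expected steps from F to B: 2.8571.

2.8571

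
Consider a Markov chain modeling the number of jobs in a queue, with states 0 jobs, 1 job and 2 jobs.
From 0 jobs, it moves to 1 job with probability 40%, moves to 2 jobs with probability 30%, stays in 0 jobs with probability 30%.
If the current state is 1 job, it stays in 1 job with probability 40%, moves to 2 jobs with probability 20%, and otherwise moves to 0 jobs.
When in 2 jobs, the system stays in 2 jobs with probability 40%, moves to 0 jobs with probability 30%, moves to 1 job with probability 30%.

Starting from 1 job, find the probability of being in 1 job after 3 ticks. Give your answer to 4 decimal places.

0.3720

Propagate the distribution vector 3 ticks from 1 job.
After 0 ticks: (0.0000, 1.0000, 0.0000)
After 1 tick: (0.4000, 0.4000, 0.2000)
After 2 ticks: (0.3400, 0.3800, 0.2800)
After 3 ticks: (0.3380, 0.3720, 0.2900)
P(in 1 job after 3 ticks) = 0.3720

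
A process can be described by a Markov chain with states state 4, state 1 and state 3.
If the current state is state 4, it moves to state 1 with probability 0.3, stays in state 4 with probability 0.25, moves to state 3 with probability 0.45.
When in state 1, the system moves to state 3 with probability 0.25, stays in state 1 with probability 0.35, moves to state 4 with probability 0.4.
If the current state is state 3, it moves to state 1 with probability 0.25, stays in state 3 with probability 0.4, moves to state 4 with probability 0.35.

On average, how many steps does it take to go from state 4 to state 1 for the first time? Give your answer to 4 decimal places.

3.5897

Let t(s) be the expected number of steps to first reach state 1 from state s, with t(state 1) = 0. Conditioning on the first step:
t(state 4) = 1 + 0.25·t(state 4) + 0.45·t(state 3)
t(state 3) = 1 + 0.35·t(state 4) + 0.4·t(state 3)
Solving: t(state 4) = 3.5897, t(state 3) = 3.7607.
Expected steps from state 4 to state 1: 3.5897.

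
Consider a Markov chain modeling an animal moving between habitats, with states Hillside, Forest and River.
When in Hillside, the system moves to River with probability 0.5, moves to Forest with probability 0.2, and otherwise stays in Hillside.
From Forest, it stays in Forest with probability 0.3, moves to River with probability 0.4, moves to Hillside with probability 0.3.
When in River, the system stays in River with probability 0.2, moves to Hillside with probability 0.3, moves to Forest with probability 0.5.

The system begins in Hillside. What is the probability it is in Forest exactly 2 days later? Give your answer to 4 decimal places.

0.3700

Sum over the intermediate state after 1 day:
P = P(Hillside→Hillside)·P(Hillside→Forest) + P(Hillside→Forest)·P(Forest→Forest) + P(Hillside→River)·P(River→Forest)
  = 0.3×0.2 + 0.2×0.3 + 0.5×0.5
  = 0.0600 + 0.0600 + 0.2500 = 0.3700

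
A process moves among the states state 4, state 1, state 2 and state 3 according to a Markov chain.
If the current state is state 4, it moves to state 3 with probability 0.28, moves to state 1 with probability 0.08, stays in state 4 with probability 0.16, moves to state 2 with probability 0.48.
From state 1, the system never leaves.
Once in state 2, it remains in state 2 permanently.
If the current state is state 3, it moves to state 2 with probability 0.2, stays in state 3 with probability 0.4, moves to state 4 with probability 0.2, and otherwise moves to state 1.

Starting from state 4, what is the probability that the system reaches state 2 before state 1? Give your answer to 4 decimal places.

0.7679

Let h(s) be the probability of absorption at state 2 starting from transient state s. Then h(state 2) = 1 and h(state 1) = 0. By first-step analysis:
h(state 4) = 0.16·h(state 4) + 0.08·0 + 0.48·1 + 0.28·h(state 3)
h(state 3) = 0.2·h(state 4) + 0.2·0 + 0.2·1 + 0.4·h(state 3)
Solving: h(state 4) = 0.7679, h(state 3) = 0.5893.
Starting from state 4, the probability is 0.7679.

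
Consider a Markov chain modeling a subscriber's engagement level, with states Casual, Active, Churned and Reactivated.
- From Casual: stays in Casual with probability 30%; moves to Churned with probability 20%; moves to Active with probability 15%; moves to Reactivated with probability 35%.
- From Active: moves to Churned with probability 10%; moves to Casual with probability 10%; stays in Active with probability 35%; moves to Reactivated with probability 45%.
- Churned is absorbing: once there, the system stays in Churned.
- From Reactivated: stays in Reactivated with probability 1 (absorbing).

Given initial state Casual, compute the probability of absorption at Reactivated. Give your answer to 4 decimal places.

Let h(s) be the probability of absorption at Reactivated starting from transient state s. Then h(Reactivated) = 1 and h(Churned) = 0. By first-step analysis:
h(Casual) = 0.3·h(Casual) + 0.15·h(Active) + 0.2·0 + 0.35·1
h(Active) = 0.1·h(Casual) + 0.35·h(Active) + 0.1·0 + 0.45·1
Solving: h(Casual) = 0.6705, h(Active) = 0.7955.
Starting from Casual, the probability is 0.6705.

0.6705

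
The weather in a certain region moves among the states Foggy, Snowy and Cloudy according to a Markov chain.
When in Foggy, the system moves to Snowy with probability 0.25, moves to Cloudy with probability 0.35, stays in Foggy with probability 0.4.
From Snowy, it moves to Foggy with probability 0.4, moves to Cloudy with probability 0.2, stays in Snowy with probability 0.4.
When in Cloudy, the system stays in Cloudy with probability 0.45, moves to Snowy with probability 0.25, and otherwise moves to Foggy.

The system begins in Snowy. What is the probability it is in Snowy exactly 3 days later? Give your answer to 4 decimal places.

0.2965

Propagate the distribution vector 3 days from Snowy.
After 0 days: (0.0000, 1.0000, 0.0000)
After 1 day: (0.4000, 0.4000, 0.2000)
After 2 days: (0.3800, 0.3100, 0.3100)
After 3 days: (0.3690, 0.2965, 0.3345)
P(in Snowy after 3 days) = 0.2965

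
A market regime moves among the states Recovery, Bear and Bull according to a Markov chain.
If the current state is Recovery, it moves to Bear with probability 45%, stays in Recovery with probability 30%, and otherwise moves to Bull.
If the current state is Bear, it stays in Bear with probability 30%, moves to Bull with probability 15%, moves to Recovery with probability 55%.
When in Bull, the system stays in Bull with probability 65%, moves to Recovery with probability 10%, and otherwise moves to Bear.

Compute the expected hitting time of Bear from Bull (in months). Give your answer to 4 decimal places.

3.6364

Let t(s) be the expected number of months to first reach Bear from state s, with t(Bear) = 0. Conditioning on the first month:
t(Recovery) = 1 + 0.3·t(Recovery) + 0.25·t(Bull)
t(Bull) = 1 + 0.1·t(Recovery) + 0.65·t(Bull)
Solving: t(Recovery) = 2.7273, t(Bull) = 3.6364.
Expected months from Bull to Bear: 3.6364.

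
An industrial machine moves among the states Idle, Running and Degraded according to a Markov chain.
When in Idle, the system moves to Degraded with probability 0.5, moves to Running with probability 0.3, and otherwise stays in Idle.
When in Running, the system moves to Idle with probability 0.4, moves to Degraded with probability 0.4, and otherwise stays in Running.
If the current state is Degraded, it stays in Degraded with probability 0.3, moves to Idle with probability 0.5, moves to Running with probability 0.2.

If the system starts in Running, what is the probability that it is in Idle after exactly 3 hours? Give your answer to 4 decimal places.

0.3680

Propagate the distribution vector 3 hours from Running.
After 0 hours: (0.0000, 1.0000, 0.0000)
After 1 hour: (0.4000, 0.2000, 0.4000)
After 2 hours: (0.3600, 0.2400, 0.4000)
After 3 hours: (0.3680, 0.2360, 0.3960)
P(in Idle after 3 hours) = 0.3680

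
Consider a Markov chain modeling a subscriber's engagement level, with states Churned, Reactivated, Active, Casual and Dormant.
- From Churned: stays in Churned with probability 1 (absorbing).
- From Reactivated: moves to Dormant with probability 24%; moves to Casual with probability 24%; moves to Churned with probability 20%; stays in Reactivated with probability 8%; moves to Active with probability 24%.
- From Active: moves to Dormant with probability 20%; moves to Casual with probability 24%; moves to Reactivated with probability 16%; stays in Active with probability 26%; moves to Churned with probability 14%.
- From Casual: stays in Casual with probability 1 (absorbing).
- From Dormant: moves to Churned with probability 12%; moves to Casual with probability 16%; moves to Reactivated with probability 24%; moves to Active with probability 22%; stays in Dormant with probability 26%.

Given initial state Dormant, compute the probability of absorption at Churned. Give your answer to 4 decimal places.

Let h(s) be the probability of absorption at Churned starting from transient state s. Then h(Churned) = 1 and h(Casual) = 0. By first-step analysis:
h(Reactivated) = 0.2·1 + 0.08·h(Reactivated) + 0.24·h(Active) + 0.24·0 + 0.24·h(Dormant)
h(Active) = 0.14·1 + 0.16·h(Reactivated) + 0.26·h(Active) + 0.24·0 + 0.2·h(Dormant)
h(Dormant) = 0.12·1 + 0.24·h(Reactivated) + 0.22·h(Active) + 0.16·0 + 0.26·h(Dormant)
Solving: h(Reactivated) = 0.4299, h(Active) = 0.3954, h(Dormant) = 0.4191.
Starting from Dormant, the probability is 0.4191.

0.4191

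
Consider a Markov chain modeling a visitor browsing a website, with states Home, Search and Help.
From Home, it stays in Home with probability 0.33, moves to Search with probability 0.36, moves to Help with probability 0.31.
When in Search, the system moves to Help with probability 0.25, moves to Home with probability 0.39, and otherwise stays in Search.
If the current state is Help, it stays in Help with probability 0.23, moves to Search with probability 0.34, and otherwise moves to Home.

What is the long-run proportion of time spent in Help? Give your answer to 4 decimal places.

Let the stationary distribution be π with π = πP and π_1 + π_2 + π_3 = 1.
π_1 = 0.33·π_1 + 0.39·π_2 + 0.43·π_3
π_2 = 0.36·π_1 + 0.36·π_2 + 0.34·π_3
Solving with the normalization constraint gives π = (0.3780, 0.3547, 0.2673).
So the stationary probability of Help is 0.2673.

0.2673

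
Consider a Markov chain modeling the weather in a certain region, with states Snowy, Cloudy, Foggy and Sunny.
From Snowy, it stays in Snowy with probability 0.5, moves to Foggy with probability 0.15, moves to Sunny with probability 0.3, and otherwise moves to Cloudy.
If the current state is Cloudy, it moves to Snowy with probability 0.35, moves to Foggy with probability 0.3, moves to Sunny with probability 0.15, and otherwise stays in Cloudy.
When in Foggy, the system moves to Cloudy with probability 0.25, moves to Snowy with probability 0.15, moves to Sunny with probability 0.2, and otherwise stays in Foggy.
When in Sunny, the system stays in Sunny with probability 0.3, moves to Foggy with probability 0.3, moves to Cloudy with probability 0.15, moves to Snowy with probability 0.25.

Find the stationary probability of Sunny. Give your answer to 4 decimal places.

Let the stationary distribution be π with π = πP and π_1 + π_2 + π_3 + π_4 = 1.
π_1 = 0.5·π_1 + 0.35·π_2 + 0.15·π_3 + 0.25·π_4
π_2 = 0.05·π_1 + 0.2·π_2 + 0.25·π_3 + 0.15·π_4
π_3 = 0.15·π_1 + 0.3·π_2 + 0.4·π_3 + 0.3·π_4
Solving with the normalization constraint gives π = (0.3165, 0.1541, 0.2806, 0.2488).
So the stationary probability of Sunny is 0.2488.

0.2488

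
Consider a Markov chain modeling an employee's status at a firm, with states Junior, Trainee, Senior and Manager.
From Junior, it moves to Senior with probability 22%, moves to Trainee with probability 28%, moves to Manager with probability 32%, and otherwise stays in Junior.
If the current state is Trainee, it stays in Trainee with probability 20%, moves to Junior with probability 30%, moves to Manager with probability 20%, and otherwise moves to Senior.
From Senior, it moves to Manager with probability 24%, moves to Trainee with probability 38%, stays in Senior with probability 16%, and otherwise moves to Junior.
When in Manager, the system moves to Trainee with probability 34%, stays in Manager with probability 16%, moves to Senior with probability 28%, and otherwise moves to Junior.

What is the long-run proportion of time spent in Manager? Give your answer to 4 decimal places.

Let the stationary distribution be π with π = πP and π_1 + π_2 + π_3 + π_4 = 1.
π_1 = 0.18·π_1 + 0.3·π_2 + 0.22·π_3 + 0.22·π_4
π_2 = 0.28·π_1 + 0.2·π_2 + 0.38·π_3 + 0.34·π_4
π_3 = 0.22·π_1 + 0.3·π_2 + 0.16·π_3 + 0.28·π_4
Solving with the normalization constraint gives π = (0.2342, 0.2944, 0.2427, 0.2287).
So the stationary probability of Manager is 0.2287.

0.2287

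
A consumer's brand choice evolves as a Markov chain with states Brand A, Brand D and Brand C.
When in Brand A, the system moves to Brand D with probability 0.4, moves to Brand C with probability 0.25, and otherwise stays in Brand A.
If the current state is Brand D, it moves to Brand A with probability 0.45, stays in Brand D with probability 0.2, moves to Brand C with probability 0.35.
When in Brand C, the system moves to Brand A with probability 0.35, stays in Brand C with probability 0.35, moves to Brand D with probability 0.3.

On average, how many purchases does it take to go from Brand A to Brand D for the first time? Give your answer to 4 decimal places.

Let t(s) be the expected number of purchases to first reach Brand D from state s, with t(Brand D) = 0. Conditioning on the first purchase:
t(Brand A) = 1 + 0.35·t(Brand A) + 0.25·t(Brand C)
t(Brand C) = 1 + 0.35·t(Brand A) + 0.35·t(Brand C)
Solving: t(Brand A) = 2.6866, t(Brand C) = 2.9851.
Expected purchases from Brand A to Brand D: 2.6866.

2.6866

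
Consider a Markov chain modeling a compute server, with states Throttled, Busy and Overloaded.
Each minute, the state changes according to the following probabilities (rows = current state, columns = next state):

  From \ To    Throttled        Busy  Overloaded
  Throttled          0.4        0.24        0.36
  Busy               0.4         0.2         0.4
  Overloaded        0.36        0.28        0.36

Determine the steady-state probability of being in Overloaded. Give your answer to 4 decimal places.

Let the stationary distribution be π with π = πP and π_1 + π_2 + π_3 = 1.
π_1 = 0.4·π_1 + 0.4·π_2 + 0.36·π_3
π_2 = 0.24·π_1 + 0.2·π_2 + 0.28·π_3
Solving with the normalization constraint gives π = (0.3852, 0.2450, 0.3698).
So the stationary probability of Overloaded is 0.3698.

0.3698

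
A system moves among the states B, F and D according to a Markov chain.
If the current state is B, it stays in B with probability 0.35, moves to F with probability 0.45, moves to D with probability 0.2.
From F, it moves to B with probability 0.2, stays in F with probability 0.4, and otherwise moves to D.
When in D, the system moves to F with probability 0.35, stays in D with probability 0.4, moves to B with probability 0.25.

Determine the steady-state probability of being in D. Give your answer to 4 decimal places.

0.3488

Let the stationary distribution be π with π = πP and π_1 + π_2 + π_3 = 1.
π_1 = 0.35·π_1 + 0.2·π_2 + 0.25·π_3
π_2 = 0.45·π_1 + 0.4·π_2 + 0.35·π_3
Solving with the normalization constraint gives π = (0.2558, 0.3953, 0.3488).
So the stationary probability of D is 0.3488.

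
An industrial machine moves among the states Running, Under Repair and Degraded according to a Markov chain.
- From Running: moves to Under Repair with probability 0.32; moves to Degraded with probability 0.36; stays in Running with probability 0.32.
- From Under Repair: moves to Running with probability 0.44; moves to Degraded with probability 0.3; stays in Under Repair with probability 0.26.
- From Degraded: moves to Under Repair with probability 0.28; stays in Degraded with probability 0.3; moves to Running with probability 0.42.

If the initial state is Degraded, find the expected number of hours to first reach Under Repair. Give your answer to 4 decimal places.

3.3867

Let t(s) be the expected number of hours to first reach Under Repair from state s, with t(Under Repair) = 0. Conditioning on the first hour:
t(Running) = 1 + 0.32·t(Running) + 0.36·t(Degraded)
t(Degraded) = 1 + 0.42·t(Running) + 0.3·t(Degraded)
Solving: t(Running) = 3.2635, t(Degraded) = 3.3867.
Expected hours from Degraded to Under Repair: 3.3867.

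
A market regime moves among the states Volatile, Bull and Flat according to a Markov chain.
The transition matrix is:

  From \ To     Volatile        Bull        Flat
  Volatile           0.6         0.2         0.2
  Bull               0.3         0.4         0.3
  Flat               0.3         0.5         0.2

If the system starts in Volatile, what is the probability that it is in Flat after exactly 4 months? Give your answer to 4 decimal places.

0.2326

Propagate the distribution vector 4 months from Volatile.
After 0 months: (1.0000, 0.0000, 0.0000)
After 1 month: (0.6000, 0.2000, 0.2000)
After 2 months: (0.4800, 0.3000, 0.2200)
After 3 months: (0.4440, 0.3260, 0.2300)
After 4 months: (0.4332, 0.3342, 0.2326)
P(in Flat after 4 months) = 0.2326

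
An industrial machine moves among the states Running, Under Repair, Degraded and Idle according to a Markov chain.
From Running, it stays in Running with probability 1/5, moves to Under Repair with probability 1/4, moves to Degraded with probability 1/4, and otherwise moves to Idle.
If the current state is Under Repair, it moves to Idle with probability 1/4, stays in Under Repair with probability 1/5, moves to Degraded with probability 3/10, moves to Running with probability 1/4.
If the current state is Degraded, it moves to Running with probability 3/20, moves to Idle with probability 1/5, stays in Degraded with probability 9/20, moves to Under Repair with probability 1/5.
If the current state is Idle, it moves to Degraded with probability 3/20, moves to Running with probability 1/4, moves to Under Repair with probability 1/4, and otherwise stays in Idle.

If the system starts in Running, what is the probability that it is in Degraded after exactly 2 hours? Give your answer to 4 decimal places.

0.2825

Propagate the distribution vector 2 hours from Running.
After 0 hours: (1.0000, 0.0000, 0.0000, 0.0000)
After 1 hour: (0.2000, 0.2500, 0.2500, 0.3000)
After 2 hours: (0.2150, 0.2250, 0.2825, 0.2775)
P(in Degraded after 2 hours) = 0.2825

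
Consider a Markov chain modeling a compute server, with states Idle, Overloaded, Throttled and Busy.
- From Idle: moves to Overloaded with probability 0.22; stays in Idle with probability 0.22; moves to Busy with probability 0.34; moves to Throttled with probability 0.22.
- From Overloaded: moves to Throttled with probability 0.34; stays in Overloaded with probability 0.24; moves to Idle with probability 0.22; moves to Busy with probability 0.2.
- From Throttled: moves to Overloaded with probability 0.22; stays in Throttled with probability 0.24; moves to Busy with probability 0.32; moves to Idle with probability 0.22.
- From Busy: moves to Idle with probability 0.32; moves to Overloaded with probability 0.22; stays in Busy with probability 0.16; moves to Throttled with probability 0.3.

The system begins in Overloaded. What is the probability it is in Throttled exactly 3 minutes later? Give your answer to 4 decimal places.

0.2735

Propagate the distribution vector 3 minutes from Overloaded.
After 0 minutes: (0.0000, 1.0000, 0.0000, 0.0000)
After 1 minute: (0.2200, 0.2400, 0.3400, 0.2000)
After 2 minutes: (0.2400, 0.2248, 0.2716, 0.2636)
After 3 minutes: (0.2464, 0.2245, 0.2735, 0.2556)
P(in Throttled after 3 minutes) = 0.2735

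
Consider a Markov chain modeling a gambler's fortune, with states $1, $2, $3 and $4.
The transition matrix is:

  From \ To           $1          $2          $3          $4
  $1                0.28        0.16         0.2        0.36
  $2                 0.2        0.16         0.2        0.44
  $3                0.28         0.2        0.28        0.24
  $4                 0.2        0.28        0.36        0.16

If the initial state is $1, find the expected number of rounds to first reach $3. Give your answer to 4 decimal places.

Let t(s) be the expected number of rounds to first reach $3 from state s, with t($3) = 0. Conditioning on the first round:
t($1) = 1 + 0.28·t($1) + 0.16·t($2) + 0.36·t($4)
t($2) = 1 + 0.2·t($1) + 0.16·t($2) + 0.44·t($4)
t($4) = 1 + 0.2·t($1) + 0.28·t($2) + 0.16·t($4)
Solving: t($1) = 3.9983, t($2) = 3.9553, t($4) = 3.4609.
Expected rounds from $1 to $3: 3.9983.

3.9983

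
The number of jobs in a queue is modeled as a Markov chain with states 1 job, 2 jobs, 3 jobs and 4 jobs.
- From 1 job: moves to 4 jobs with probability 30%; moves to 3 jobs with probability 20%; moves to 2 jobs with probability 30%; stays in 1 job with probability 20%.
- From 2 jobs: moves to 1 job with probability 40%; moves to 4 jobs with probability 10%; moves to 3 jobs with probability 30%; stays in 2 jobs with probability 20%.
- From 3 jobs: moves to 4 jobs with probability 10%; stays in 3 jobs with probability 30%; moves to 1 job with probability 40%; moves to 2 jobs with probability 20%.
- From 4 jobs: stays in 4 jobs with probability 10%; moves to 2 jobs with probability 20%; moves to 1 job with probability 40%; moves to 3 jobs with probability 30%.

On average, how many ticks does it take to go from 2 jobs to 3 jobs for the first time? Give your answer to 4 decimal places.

Let t(s) be the expected number of ticks to first reach 3 jobs from state s, with t(3 jobs) = 0. Conditioning on the first tick:
t(1 job) = 1 + 0.2·t(1 job) + 0.3·t(2 jobs) + 0.3·t(4 jobs)
t(2 jobs) = 1 + 0.4·t(1 job) + 0.2·t(2 jobs) + 0.1·t(4 jobs)
t(4 jobs) = 1 + 0.4·t(1 job) + 0.2·t(2 jobs) + 0.1·t(4 jobs)
Solving: t(1 job) = 4.0625, t(2 jobs) = 3.7500, t(4 jobs) = 3.7500.
Expected ticks from 2 jobs to 3 jobs: 3.7500.

3.7500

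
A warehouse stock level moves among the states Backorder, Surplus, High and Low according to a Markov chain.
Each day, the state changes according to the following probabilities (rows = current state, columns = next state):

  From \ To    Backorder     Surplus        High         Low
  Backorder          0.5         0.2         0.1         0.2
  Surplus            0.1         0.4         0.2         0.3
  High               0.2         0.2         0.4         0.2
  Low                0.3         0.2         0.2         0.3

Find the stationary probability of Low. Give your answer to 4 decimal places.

0.2500

Let the stationary distribution be π with π = πP and π_1 + π_2 + π_3 + π_4 = 1.
π_1 = 0.5·π_1 + 0.1·π_2 + 0.2·π_3 + 0.3·π_4
π_2 = 0.2·π_1 + 0.4·π_2 + 0.2·π_3 + 0.2·π_4
π_3 = 0.1·π_1 + 0.2·π_2 + 0.4·π_3 + 0.2·π_4
Solving with the normalization constraint gives π = (0.2857, 0.2500, 0.2143, 0.2500).
So the stationary probability of Low is 0.2500.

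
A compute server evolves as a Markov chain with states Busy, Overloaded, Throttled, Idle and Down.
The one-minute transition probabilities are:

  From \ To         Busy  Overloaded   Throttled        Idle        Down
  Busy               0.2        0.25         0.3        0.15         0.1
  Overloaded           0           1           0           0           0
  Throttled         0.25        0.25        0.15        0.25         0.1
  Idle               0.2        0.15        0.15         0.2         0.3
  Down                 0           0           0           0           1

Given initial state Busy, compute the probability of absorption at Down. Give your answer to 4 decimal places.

0.3708

Let h(s) be the probability of absorption at Down starting from transient state s. Then h(Down) = 1 and h(Overloaded) = 0. By first-step analysis:
h(Busy) = 0.2·h(Busy) + 0.25·0 + 0.3·h(Throttled) + 0.15·h(Idle) + 0.1·1
h(Throttled) = 0.25·h(Busy) + 0.25·0 + 0.15·h(Throttled) + 0.25·h(Idle) + 0.1·1
h(Idle) = 0.2·h(Busy) + 0.15·0 + 0.15·h(Throttled) + 0.2·h(Idle) + 0.3·1
Solving: h(Busy) = 0.3708, h(Throttled) = 0.3855, h(Idle) = 0.5400.
Starting from Busy, the probability is 0.3708.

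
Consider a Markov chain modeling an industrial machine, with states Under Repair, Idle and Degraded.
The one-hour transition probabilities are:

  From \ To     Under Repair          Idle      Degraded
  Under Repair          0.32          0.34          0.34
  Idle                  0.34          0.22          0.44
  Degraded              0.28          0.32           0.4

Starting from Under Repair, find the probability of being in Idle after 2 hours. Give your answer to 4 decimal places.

Sum over the intermediate state after 1 hour:
P = P(Under Repair→Under Repair)·P(Under Repair→Idle) + P(Under Repair→Idle)·P(Idle→Idle) + P(Under Repair→Degraded)·P(Degraded→Idle)
  = 0.32×0.34 + 0.34×0.22 + 0.34×0.32
  = 0.1088 + 0.0748 + 0.1088 = 0.2924

0.2924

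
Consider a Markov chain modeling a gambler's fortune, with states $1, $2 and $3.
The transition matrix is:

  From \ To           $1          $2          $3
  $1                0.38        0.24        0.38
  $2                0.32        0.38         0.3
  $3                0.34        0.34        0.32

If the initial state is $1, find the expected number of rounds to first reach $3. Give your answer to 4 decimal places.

2.7958

Let t(s) be the expected number of rounds to first reach $3 from state s, with t($3) = 0. Conditioning on the first round:
t($1) = 1 + 0.38·t($1) + 0.24·t($2)
t($2) = 1 + 0.32·t($1) + 0.38·t($2)
Solving: t($1) = 2.7958, t($2) = 3.0559.
Expected rounds from $1 to $3: 2.7958.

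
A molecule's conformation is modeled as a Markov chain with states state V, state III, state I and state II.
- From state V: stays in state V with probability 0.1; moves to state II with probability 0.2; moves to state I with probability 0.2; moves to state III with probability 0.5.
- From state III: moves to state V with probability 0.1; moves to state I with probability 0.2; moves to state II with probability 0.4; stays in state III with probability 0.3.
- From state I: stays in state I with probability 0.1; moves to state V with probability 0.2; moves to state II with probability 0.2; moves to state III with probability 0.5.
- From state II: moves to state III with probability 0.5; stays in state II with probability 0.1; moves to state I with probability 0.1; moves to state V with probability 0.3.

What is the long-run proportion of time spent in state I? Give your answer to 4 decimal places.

Let the stationary distribution be π with π = πP and π_1 + π_2 + π_3 + π_4 = 1.
π_1 = 0.1·π_1 + 0.1·π_2 + 0.2·π_3 + 0.3·π_4
π_2 = 0.5·π_1 + 0.3·π_2 + 0.5·π_3 + 0.5·π_4
π_3 = 0.2·π_1 + 0.2·π_2 + 0.1·π_3 + 0.1·π_4
Solving with the normalization constraint gives π = (0.1674, 0.4167, 0.1584, 0.2576).
So the stationary probability of state I is 0.1584.

0.1584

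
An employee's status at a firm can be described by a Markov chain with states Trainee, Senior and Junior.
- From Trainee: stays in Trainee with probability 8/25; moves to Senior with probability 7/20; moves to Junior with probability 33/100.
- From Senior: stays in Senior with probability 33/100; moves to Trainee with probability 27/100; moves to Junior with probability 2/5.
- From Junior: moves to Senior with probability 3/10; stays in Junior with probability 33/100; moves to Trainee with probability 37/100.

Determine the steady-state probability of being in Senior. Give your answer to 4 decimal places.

0.3258

Let the stationary distribution be π with π = πP and π_1 + π_2 + π_3 = 1.
π_1 = 0.32·π_1 + 0.27·π_2 + 0.37·π_3
π_2 = 0.35·π_1 + 0.33·π_2 + 0.3·π_3
Solving with the normalization constraint gives π = (0.3213, 0.3258, 0.3528).
So the stationary probability of Senior is 0.3258.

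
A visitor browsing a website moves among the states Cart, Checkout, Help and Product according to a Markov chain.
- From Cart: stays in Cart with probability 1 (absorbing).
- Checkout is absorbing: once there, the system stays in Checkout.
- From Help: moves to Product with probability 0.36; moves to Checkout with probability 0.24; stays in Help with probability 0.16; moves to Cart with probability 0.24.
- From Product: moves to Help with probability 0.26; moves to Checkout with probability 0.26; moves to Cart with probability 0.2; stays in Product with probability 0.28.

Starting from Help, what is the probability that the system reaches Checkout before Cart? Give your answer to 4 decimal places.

Let h(s) be the probability of absorption at Checkout starting from transient state s. Then h(Checkout) = 1 and h(Cart) = 0. By first-step analysis:
h(Help) = 0.24·0 + 0.24·1 + 0.16·h(Help) + 0.36·h(Product)
h(Product) = 0.2·0 + 0.26·1 + 0.26·h(Help) + 0.28·h(Product)
Solving: h(Help) = 0.5211, h(Product) = 0.5493.
Starting from Help, the probability is 0.5211.

0.5211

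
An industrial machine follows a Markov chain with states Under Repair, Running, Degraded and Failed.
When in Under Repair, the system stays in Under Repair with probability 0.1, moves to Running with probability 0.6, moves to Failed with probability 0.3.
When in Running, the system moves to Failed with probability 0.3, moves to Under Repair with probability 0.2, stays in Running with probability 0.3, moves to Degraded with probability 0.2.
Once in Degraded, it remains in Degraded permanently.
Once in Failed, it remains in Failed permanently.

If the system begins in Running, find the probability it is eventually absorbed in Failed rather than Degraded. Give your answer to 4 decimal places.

0.6471

Let h(s) be the probability of absorption at Failed starting from transient state s. Then h(Failed) = 1 and h(Degraded) = 0. By first-step analysis:
h(Under Repair) = 0.1·h(Under Repair) + 0.6·h(Running) + 0.3·1
h(Running) = 0.2·h(Under Repair) + 0.3·h(Running) + 0.2·0 + 0.3·1
Solving: h(Under Repair) = 0.7647, h(Running) = 0.6471.
Starting from Running, the probability is 0.6471.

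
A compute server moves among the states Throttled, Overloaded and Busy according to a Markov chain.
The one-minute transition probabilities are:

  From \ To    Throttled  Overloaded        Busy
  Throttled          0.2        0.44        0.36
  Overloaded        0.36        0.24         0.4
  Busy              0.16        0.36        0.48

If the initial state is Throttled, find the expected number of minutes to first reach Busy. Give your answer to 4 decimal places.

Let t(s) be the expected number of minutes to first reach Busy from state s, with t(Busy) = 0. Conditioning on the first minute:
t(Throttled) = 1 + 0.2·t(Throttled) + 0.44·t(Overloaded)
t(Overloaded) = 1 + 0.36·t(Throttled) + 0.24·t(Overloaded)
Solving: t(Throttled) = 2.6690, t(Overloaded) = 2.5801.
Expected minutes from Throttled to Busy: 2.6690.

2.6690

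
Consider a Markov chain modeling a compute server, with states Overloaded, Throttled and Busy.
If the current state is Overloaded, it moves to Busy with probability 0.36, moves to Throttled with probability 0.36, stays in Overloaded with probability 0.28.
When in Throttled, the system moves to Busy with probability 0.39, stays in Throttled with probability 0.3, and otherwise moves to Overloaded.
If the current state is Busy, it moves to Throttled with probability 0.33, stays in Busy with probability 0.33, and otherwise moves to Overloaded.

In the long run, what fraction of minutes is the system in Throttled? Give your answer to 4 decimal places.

Let the stationary distribution be π with π = πP and π_1 + π_2 + π_3 = 1.
π_1 = 0.28·π_1 + 0.31·π_2 + 0.34·π_3
π_2 = 0.36·π_1 + 0.3·π_2 + 0.33·π_3
Solving with the normalization constraint gives π = (0.3114, 0.3295, 0.3591).
So the stationary probability of Throttled is 0.3295.

0.3295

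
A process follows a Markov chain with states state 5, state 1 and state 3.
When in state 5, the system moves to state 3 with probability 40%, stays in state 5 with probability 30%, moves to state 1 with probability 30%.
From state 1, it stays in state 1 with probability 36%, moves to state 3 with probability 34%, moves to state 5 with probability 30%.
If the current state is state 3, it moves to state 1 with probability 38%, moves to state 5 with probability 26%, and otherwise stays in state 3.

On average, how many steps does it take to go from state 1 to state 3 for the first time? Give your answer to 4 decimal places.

2.7933

Let t(s) be the expected number of steps to first reach state 3 from state s, with t(state 3) = 0. Conditioning on the first step:
t(state 5) = 1 + 0.3·t(state 5) + 0.3·t(state 1)
t(state 1) = 1 + 0.3·t(state 5) + 0.36·t(state 1)
Solving: t(state 5) = 2.6257, t(state 1) = 2.7933.
Expected steps from state 1 to state 3: 2.7933.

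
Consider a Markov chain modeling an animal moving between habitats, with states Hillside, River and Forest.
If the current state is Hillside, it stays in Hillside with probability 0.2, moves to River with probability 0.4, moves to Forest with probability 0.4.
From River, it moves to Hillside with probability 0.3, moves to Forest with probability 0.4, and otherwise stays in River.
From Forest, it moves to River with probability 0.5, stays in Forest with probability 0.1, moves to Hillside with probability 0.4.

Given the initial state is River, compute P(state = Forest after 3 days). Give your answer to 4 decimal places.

0.3160

Propagate the distribution vector 3 days from River.
After 0 days: (0.0000, 1.0000, 0.0000)
After 1 day: (0.3000, 0.3000, 0.4000)
After 2 days: (0.3100, 0.4100, 0.2800)
After 3 days: (0.2970, 0.3870, 0.3160)
P(in Forest after 3 days) = 0.3160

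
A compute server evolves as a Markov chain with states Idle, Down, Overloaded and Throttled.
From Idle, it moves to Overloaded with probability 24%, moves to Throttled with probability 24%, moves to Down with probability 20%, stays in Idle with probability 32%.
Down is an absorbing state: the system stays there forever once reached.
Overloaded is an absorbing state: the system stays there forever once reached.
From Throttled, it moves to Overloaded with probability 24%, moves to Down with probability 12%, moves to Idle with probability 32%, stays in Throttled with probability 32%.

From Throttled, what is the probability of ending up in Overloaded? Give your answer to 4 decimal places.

0.6224

Let h(s) be the probability of absorption at Overloaded starting from transient state s. Then h(Overloaded) = 1 and h(Down) = 0. By first-step analysis:
h(Idle) = 0.32·h(Idle) + 0.2·0 + 0.24·1 + 0.24·h(Throttled)
h(Throttled) = 0.32·h(Idle) + 0.12·0 + 0.24·1 + 0.32·h(Throttled)
Solving: h(Idle) = 0.5726, h(Throttled) = 0.6224.
Starting from Throttled, the probability is 0.6224.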